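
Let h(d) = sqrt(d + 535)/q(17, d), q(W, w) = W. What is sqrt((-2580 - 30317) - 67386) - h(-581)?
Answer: I*(-sqrt(46) + 289*sqrt(347))/17 ≈ 316.28*I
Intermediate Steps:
h(d) = sqrt(535 + d)/17 (h(d) = sqrt(d + 535)/17 = sqrt(535 + d)*(1/17) = sqrt(535 + d)/17)
sqrt((-2580 - 30317) - 67386) - h(-581) = sqrt((-2580 - 30317) - 67386) - sqrt(535 - 581)/17 = sqrt(-32897 - 67386) - sqrt(-46)/17 = sqrt(-100283) - I*sqrt(46)/17 = 17*I*sqrt(347) - I*sqrt(46)/17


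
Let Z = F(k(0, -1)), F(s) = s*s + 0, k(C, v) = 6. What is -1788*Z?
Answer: -64368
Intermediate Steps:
F(s) = s² (F(s) = s² + 0 = s²)
Z = 36 (Z = 6² = 36)
-1788*Z = -1788*36 = -64368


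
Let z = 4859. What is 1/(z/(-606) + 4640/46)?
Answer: 13938/1294163 ≈ 0.010770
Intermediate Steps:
1/(z/(-606) + 4640/46) = 1/(4859/(-606) + 4640/46) = 1/(4859*(-1/606) + 4640*(1/46)) = 1/(-4859/606 + 2320/23) = 1/(1294163/13938) = 13938/1294163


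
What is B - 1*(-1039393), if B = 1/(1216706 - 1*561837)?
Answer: 680666254518/654869 ≈ 1.0394e+6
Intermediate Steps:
B = 1/654869 (B = 1/(1216706 - 561837) = 1/654869 ≈ 1.5270e-6)
B - 1*(-1039393) = 1/654869 - 1*(-1039393) = 1/654869 + 1039393 = 680666254518/654869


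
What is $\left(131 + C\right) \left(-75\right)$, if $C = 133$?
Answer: $-19800$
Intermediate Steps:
$\left(131 + C\right) \left(-75\right) = \left(131 + 133\right) \left(-75\right) = 264 \left(-75\right) = -19800$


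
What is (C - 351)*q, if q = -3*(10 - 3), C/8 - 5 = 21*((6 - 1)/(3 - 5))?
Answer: 15351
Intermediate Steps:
C = -380 (C = 40 + 8*(21*((6 - 1)/(3 - 5))) = 40 + 8*(21*(5/(-2))) = 40 + 8*(21*(5*(-½))) = 40 + 8*(21*(-5/2)) = 40 + 8*(-105/2) = 40 - 420 = -380)
q = -21 (q = -3*7 = -21)
(C - 351)*q = (-380 - 351)*(-21) = -731*(-21) = 15351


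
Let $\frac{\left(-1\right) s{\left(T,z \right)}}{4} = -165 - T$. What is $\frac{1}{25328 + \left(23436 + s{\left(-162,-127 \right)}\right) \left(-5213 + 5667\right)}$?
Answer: $\frac{1}{10670720} \approx 9.3714 \cdot 10^{-8}$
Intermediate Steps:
$s{\left(T,z \right)} = 660 + 4 T$ ($s{\left(T,z \right)} = - 4 \left(-165 - T\right) = 660 + 4 T$)
$\frac{1}{25328 + \left(23436 + s{\left(-162,-127 \right)}\right) \left(-5213 + 5667\right)} = \frac{1}{25328 + \left(23436 + \left(660 + 4 \left(-162\right)\right)\right) \left(-5213 + 5667\right)} = \frac{1}{25328 + \left(23436 + \left(660 - 648\right)\right) 454} = \frac{1}{25328 + \left(23436 + 12\right) 454} = \frac{1}{25328 + 23448 \cdot 454} = \frac{1}{25328 + 10645392} = \frac{1}{10670720}$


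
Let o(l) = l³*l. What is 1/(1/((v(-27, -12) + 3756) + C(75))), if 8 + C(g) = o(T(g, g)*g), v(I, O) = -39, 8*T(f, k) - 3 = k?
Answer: 73198720090129/256 ≈ 2.8593e+11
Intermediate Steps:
T(f, k) = 3/8 + k/8
o(l) = l⁴
C(g) = -8 + g⁴*(3/8 + g/8)⁴ (C(g) = -8 + ((3/8 + g/8)*g)⁴ = -8 + (g*(3/8 + g/8))⁴ = -8 + g⁴*(3/8 + g/8)⁴)
1/(1/((v(-27, -12) + 3756) + C(75))) = 1/(1/((-39 + 3756) + (-8 + (1/4096)*75⁴*(3 + 75)⁴))) = 1/(1/(3717 + (-8 + (1/4096)*31640625*78⁴))) = 1/(1/(3717 + (-8 + (1/4096)*31640625*37015056))) = 1/(1/(3717 + (-8 + 73198719140625/256))) = 1/(1/(3717 + 73198719138577/256)) = 1/(1/(73198720090129/256)) = 1/(256/73198720090129) = 73198720090129/256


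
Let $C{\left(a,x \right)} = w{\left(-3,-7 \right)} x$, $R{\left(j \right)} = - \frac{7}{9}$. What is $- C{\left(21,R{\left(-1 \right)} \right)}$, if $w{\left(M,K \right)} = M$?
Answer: $- \frac{7}{3} \approx -2.3333$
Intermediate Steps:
$R{\left(j \right)} = - \frac{7}{9}$ ($R{\left(j \right)} = \left(-7\right) \frac{1}{9} = - \frac{7}{9}$)
$C{\left(a,x \right)} = - 3 x$
$- C{\left(21,R{\left(-1 \right)} \right)} = - \frac{\left(-3\right) \left(-7\right)}{9} = \left(-1\right) \frac{7}{3} = - \frac{7}{3}$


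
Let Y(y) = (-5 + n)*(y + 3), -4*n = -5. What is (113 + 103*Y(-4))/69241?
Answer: 1997/276964 ≈ 0.0072103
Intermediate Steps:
n = 5/4 (n = -1/4*(-5) = 5/4 ≈ 1.2500)
Y(y) = -45/4 - 15*y/4 (Y(y) = (-5 + 5/4)*(y + 3) = -15*(3 + y)/4 = -45/4 - 15*y/4)
(113 + 103*Y(-4))/69241 = (113 + 103*(-45/4 - 15/4*(-4)))/69241 = (113 + 103*(-45/4 + 15))*(1/69241) = (113 + 103*(15/4))*(1/69241) = (113 + 1545/4)*(1/69241) = (1997/4)*(1/69241) = 1997/276964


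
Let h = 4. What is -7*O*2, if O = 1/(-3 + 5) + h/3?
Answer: -77/3 ≈ -25.667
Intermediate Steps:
O = 11/6 (O = 1/(-3 + 5) + 4/3 = 1/2 + 4*(⅓) = 1*(½) + 4/3 = ½ + 4/3 = 11/6 ≈ 1.8333)
-7*O*2 = -7*11/6*2 = -77/6*2 = -77/3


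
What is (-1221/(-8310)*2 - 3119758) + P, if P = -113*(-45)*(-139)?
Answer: -5299803198/1385 ≈ -3.8266e+6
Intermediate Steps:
P = -706815 (P = 5085*(-139) = -706815)
(-1221/(-8310)*2 - 3119758) + P = (-1221/(-8310)*2 - 3119758) - 706815 = (-1221*(-1/8310)*2 - 3119758) - 706815 = ((407/2770)*2 - 3119758) - 706815 = (407/1385 - 3119758) - 706815 = -4320864423/1385 - 706815 = -5299803198/1385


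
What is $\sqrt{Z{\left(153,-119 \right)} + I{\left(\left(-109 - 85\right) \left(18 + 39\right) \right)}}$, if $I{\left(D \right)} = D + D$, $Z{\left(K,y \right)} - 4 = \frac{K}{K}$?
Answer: $i \sqrt{22111} \approx 148.7 i$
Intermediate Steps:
$Z{\left(K,y \right)} = 5$ ($Z{\left(K,y \right)} = 4 + \frac{K}{K} = 4 + 1 = 5$)
$I{\left(D \right)} = 2 D$
$\sqrt{Z{\left(153,-119 \right)} + I{\left(\left(-109 - 85\right) \left(18 + 39\right) \right)}} = \sqrt{5 + 2 \left(-109 - 85\right) \left(18 + 39\right)} = \sqrt{5 + 2 \left(\left(-194\right) 57\right)} = \sqrt{5 + 2 \left(-11058\right)} = \sqrt{5 - 22116} = \sqrt{-22111} = i \sqrt{22111}$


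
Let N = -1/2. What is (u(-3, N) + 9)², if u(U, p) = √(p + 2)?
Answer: (18 + √6)²/4 ≈ 104.55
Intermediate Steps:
N = -½ (N = -1*½ = -½ ≈ -0.50000)
u(U, p) = √(2 + p)
(u(-3, N) + 9)² = (√(2 - ½) + 9)² = (√(3/2) + 9)² = (√6/2 + 9)² = (9 + √6/2)²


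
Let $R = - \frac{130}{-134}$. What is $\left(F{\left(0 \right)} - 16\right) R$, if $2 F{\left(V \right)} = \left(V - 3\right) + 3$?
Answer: $- \frac{1040}{67} \approx -15.522$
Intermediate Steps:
$F{\left(V \right)} = \frac{V}{2}$ ($F{\left(V \right)} = \frac{\left(V - 3\right) + 3}{2} = \frac{\left(-3 + V\right) + 3}{2} = \frac{V}{2}$)
$R = \frac{65}{67}$ ($R = \left(-130\right) \left(- \frac{1}{134}\right) = \frac{65}{67} \approx 0.97015$)
$\left(F{\left(0 \right)} - 16\right) R = \left(\frac{1}{2} \cdot 0 - 16\right) \frac{65}{67} = \left(0 - 16\right) \frac{65}{67} = \left(-16\right) \frac{65}{67} = - \frac{1040}{67}$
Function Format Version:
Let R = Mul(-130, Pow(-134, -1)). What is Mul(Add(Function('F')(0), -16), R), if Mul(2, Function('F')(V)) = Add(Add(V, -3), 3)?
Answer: Rational(-1040, 67) ≈ -15.522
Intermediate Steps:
Function('F')(V) = Mul(Rational(1, 2), V) (Function('F')(V) = Mul(Rational(1, 2), Add(Add(V, -3), 3)) = Mul(Rational(1, 2), Add(Add(-3, V), 3)) = Mul(Rational(1, 2), V))
R = Rational(65, 67) (R = Mul(-130, Rational(-1, 134)) = Rational(65, 67) ≈ 0.97015)
Mul(Add(Function('F')(0), -16), R) = Mul(Add(Mul(Rational(1, 2), 0), -16), Rational(65, 67)) = Mul(Add(0, -16), Rational(65, 67)) = Mul(-16, Rational(65, 67)) = Rational(-1040, 67)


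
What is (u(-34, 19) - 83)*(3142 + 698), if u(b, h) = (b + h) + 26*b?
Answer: -3770880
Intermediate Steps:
u(b, h) = h + 27*b
(u(-34, 19) - 83)*(3142 + 698) = ((19 + 27*(-34)) - 83)*(3142 + 698) = ((19 - 918) - 83)*3840 = (-899 - 83)*3840 = -982*3840 = -3770880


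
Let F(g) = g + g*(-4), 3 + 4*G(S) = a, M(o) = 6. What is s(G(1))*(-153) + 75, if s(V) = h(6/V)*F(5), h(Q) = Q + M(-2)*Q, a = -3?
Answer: -64185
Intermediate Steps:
h(Q) = 7*Q (h(Q) = Q + 6*Q = 7*Q)
G(S) = -3/2 (G(S) = -¾ + (¼)*(-3) = -¾ - ¾ = -3/2)
F(g) = -3*g (F(g) = g - 4*g = -3*g)
s(V) = -630/V (s(V) = (7*(6/V))*(-3*5) = (42/V)*(-15) = -630/V)
s(G(1))*(-153) + 75 = -630/(-3/2)*(-153) + 75 = -630*(-⅔)*(-153) + 75 = 420*(-153) + 75 = -64260 + 75 = -64185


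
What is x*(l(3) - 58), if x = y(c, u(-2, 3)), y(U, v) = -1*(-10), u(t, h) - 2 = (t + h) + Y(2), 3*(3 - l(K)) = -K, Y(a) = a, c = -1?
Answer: -540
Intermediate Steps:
l(K) = 3 + K/3 (l(K) = 3 - (-1)*K/3 = 3 + K/3)
u(t, h) = 4 + h + t (u(t, h) = 2 + ((t + h) + 2) = 2 + ((h + t) + 2) = 2 + (2 + h + t) = 4 + h + t)
y(U, v) = 10
x = 10
x*(l(3) - 58) = 10*((3 + (1/3)*3) - 58) = 10*((3 + 1) - 58) = 10*(4 - 58) = 10*(-54) = -540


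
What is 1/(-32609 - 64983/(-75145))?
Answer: -75145/2450338322 ≈ -3.0667e-5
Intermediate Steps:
1/(-32609 - 64983/(-75145)) = 1/(-32609 - 64983*(-1/75145)) = 1/(-32609 + 64983/75145) = 1/(-2450338322/75145) = -75145/2450338322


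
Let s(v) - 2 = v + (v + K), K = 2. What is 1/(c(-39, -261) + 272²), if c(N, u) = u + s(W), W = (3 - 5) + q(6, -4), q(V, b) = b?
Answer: 1/73715 ≈ 1.3566e-5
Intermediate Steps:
W = -6 (W = (3 - 5) - 4 = -2 - 4 = -6)
s(v) = 4 + 2*v (s(v) = 2 + (v + (v + 2)) = 2 + (v + (2 + v)) = 2 + (2 + 2*v) = 4 + 2*v)
c(N, u) = -8 + u (c(N, u) = u + (4 + 2*(-6)) = u + (4 - 12) = u - 8 = -8 + u)
1/(c(-39, -261) + 272²) = 1/((-8 - 261) + 272²) = 1/(-269 + 73984) = 1/73715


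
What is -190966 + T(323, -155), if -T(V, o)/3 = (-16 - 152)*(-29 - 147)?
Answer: -279670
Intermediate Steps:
T(V, o) = -88704 (T(V, o) = -3*(-16 - 152)*(-29 - 147) = -(-504)*(-176) = -3*29568 = -88704)
-190966 + T(323, -155) = -190966 - 88704 = -279670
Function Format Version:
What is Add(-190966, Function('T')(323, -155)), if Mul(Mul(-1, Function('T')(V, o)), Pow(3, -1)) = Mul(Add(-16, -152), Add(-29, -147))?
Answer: -279670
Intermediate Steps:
Function('T')(V, o) = -88704 (Function('T')(V, o) = Mul(-3, Mul(Add(-16, -152), Add(-29, -147))) = Mul(-3, Mul(-168, -176)) = Mul(-3, 29568) = -88704)
Add(-190966, Function('T')(323, -155)) = Add(-190966, -88704) = -279670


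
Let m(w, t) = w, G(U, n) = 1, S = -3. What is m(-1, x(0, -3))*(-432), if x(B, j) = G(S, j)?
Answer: 432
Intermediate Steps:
x(B, j) = 1
m(-1, x(0, -3))*(-432) = -1*(-432) = 432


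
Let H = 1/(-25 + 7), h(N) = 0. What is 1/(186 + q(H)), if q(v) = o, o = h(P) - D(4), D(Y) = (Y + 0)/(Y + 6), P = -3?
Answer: 5/928 ≈ 0.0053879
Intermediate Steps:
D(Y) = Y/(6 + Y)
H = -1/18 (H = 1/(-18) = -1/18 ≈ -0.055556)
o = -⅖ (o = 0 - 4/(6 + 4) = 0 - 4/10 = 0 - 1*⅖ = 0 - ⅖ = -⅖ ≈ -0.40000)
q(v) = -⅖
1/(186 + q(H)) = 1/(186 - ⅖) = 1/(928/5) = 5/928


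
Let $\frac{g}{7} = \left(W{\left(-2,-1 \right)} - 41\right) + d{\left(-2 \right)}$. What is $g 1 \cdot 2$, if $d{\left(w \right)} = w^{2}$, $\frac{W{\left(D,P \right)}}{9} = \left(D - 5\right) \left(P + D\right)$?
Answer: $2128$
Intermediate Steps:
$W{\left(D,P \right)} = 9 \left(-5 + D\right) \left(D + P\right)$ ($W{\left(D,P \right)} = 9 \left(D - 5\right) \left(P + D\right) = 9 \left(-5 + D\right) \left(D + P\right)$)
$g = 1064$ ($g = 7 \left(\left(\left(\left(-45\right) \left(-2\right) - -45 + 9 \left(-2\right)^{2} + 9 \left(-2\right) \left(-1\right)\right) - 41\right) + \left(-2\right)^{2}\right) = 7 \left(\left(\left(90 + 45 + 9 \cdot 4 + 18\right) - 41\right) + 4\right) = 7 \left(\left(\left(90 + 45 + 36 + 18\right) - 41\right) + 4\right) = 7 \left(\left(189 - 41\right) + 4\right) = 7 \left(148 + 4\right) = 7 \cdot 152 = 1064$)
$g 1 \cdot 2 = 1064 \cdot 1 \cdot 2 = 1064 \cdot 2 = 2128$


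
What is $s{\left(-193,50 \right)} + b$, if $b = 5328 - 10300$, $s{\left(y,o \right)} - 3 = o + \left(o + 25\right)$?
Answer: $-4844$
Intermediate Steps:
$s{\left(y,o \right)} = 28 + 2 o$ ($s{\left(y,o \right)} = 3 + \left(o + \left(o + 25\right)\right) = 3 + \left(o + \left(25 + o\right)\right) = 3 + \left(25 + 2 o\right) = 28 + 2 o$)
$b = -4972$ ($b = 5328 - 10300 = -4972$)
$s{\left(-193,50 \right)} + b = \left(28 + 2 \cdot 50\right) - 4972 = \left(28 + 100\right) - 4972 = 128 - 4972 = -4844$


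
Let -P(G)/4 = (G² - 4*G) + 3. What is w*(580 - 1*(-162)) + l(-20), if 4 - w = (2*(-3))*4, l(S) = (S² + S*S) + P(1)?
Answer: 21576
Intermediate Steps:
P(G) = -12 - 4*G² + 16*G (P(G) = -4*((G² - 4*G) + 3) = -4*(3 + G² - 4*G) = -12 - 4*G² + 16*G)
l(S) = 2*S² (l(S) = (S² + S*S) + (-12 - 4*1² + 16*1) = (S² + S²) + (-12 - 4*1 + 16) = 2*S² + (-12 - 4 + 16) = 2*S² + 0 = 2*S²)
w = 28 (w = 4 - 2*(-3)*4 = 4 - (-6)*4 = 4 - 1*(-24) = 4 + 24 = 28)
w*(580 - 1*(-162)) + l(-20) = 28*(580 - 1*(-162)) + 2*(-20)² = 28*(580 + 162) + 2*400 = 28*742 + 800 = 20776 + 800 = 21576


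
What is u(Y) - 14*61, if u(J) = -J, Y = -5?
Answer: -849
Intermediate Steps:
u(Y) - 14*61 = -1*(-5) - 14*61 = 5 - 854 = -849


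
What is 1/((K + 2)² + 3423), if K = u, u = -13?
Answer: 1/3544 ≈ 0.00028217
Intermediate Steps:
K = -13
1/((K + 2)² + 3423) = 1/((-13 + 2)² + 3423) = 1/((-11)² + 3423) = 1/(121 + 3423) = 1/3544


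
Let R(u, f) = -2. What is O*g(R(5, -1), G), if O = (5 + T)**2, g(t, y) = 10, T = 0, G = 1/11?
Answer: 250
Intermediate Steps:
G = 1/11 (G = 1*(1/11) = 1/11 ≈ 0.090909)
O = 25 (O = (5 + 0)**2 = 5**2 = 25)
O*g(R(5, -1), G) = 25*10 = 250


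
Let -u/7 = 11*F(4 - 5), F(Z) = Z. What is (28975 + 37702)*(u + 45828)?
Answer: 3060807685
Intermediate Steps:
u = 77 (u = -77*(4 - 5) = -77*(-1) = -7*(-11) = 77)
(28975 + 37702)*(u + 45828) = (28975 + 37702)*(77 + 45828) = 66677*45905 = 3060807685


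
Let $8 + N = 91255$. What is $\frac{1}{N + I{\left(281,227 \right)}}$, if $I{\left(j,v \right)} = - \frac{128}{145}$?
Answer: $\frac{145}{13230687} \approx 1.0959 \cdot 10^{-5}$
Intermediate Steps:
$I{\left(j,v \right)} = - \frac{128}{145}$ ($I{\left(j,v \right)} = \left(-128\right) \frac{1}{145} = - \frac{128}{145}$)
$N = 91247$ ($N = -8 + 91255 = 91247$)
$\frac{1}{N + I{\left(281,227 \right)}} = \frac{1}{91247 - \frac{128}{145}} = \frac{1}{\frac{13230687}{145}} = \frac{145}{13230687}$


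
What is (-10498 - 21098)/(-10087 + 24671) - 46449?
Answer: -169360953/3646 ≈ -46451.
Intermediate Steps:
(-10498 - 21098)/(-10087 + 24671) - 46449 = -31596/14584 - 46449 = -31596*1/14584 - 46449 = -7899/3646 - 46449 = -169360953/3646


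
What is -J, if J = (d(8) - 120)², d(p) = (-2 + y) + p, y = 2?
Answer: -12544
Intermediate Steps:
d(p) = p (d(p) = (-2 + 2) + p = 0 + p = p)
J = 12544 (J = (8 - 120)² = (-112)² = 12544)
-J = -1*12544 = -12544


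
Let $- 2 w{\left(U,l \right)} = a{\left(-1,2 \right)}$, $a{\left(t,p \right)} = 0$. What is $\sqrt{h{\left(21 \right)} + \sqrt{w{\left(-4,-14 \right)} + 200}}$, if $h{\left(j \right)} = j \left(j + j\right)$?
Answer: $\sqrt{882 + 10 \sqrt{2}} \approx 29.936$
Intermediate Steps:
$w{\left(U,l \right)} = 0$ ($w{\left(U,l \right)} = \left(- \frac{1}{2}\right) 0 = 0$)
$h{\left(j \right)} = 2 j^{2}$ ($h{\left(j \right)} = j 2 j = 2 j^{2}$)
$\sqrt{h{\left(21 \right)} + \sqrt{w{\left(-4,-14 \right)} + 200}} = \sqrt{2 \cdot 21^{2} + \sqrt{0 + 200}} = \sqrt{2 \cdot 441 + \sqrt{200}} = \sqrt{882 + 10 \sqrt{2}}$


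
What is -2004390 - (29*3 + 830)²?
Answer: -2845279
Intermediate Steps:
-2004390 - (29*3 + 830)² = -2004390 - (87 + 830)² = -2004390 - 1*917² = -2004390 - 1*840889 = -2004390 - 840889 = -2845279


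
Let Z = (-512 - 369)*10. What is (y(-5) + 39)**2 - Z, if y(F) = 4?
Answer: 10659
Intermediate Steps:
Z = -8810 (Z = -881*10 = -8810)
(y(-5) + 39)**2 - Z = (4 + 39)**2 - 1*(-8810) = 43**2 + 8810 = 1849 + 8810 = 10659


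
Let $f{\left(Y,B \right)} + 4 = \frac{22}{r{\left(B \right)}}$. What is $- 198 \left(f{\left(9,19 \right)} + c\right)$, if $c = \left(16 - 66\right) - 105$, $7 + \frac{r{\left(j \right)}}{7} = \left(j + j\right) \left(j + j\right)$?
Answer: $\frac{105557694}{3353} \approx 31482.0$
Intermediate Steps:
$r{\left(j \right)} = -49 + 28 j^{2}$ ($r{\left(j \right)} = -49 + 7 \left(j + j\right) \left(j + j\right) = -49 + 7 \cdot 2 j 2 j = -49 + 7 \cdot 4 j^{2} = -49 + 28 j^{2}$)
$f{\left(Y,B \right)} = -4 + \frac{22}{-49 + 28 B^{2}}$
$c = -155$ ($c = -50 - 105 = -155$)
$- 198 \left(f{\left(9,19 \right)} + c\right) = - 198 \left(\frac{2 \left(109 - 56 \cdot 19^{2}\right)}{7 \left(-7 + 4 \cdot 19^{2}\right)} - 155\right) = - 198 \left(\frac{2 \left(109 - 20216\right)}{7 \left(-7 + 4 \cdot 361\right)} - 155\right) = - 198 \left(\frac{2 \left(109 - 20216\right)}{7 \left(-7 + 1444\right)} - 155\right) = - 198 \left(\frac{2}{7} \cdot \frac{1}{1437} \left(-20107\right) - 155\right) = - 198 \left(- \frac{40214}{10059} - 155\right) = \left(-198\right) \left(- \frac{1599359}{10059}\right) = \frac{105557694}{3353}$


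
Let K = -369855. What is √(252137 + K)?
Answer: I*√117718 ≈ 343.1*I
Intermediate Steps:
√(252137 + K) = √(252137 - 369855) = √(-117718) = I*√117718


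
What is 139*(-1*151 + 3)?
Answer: -20572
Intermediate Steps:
139*(-1*151 + 3) = 139*(-151 + 3) = 139*(-148) = -20572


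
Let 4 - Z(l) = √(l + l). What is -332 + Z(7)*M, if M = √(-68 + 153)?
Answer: -332 + √85*(4 - √14) ≈ -329.62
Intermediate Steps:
Z(l) = 4 - √2*√l (Z(l) = 4 - √(l + l) = 4 - √(2*l) = 4 - √2*√l)
M = √85 ≈ 9.2195
-332 + Z(7)*M = -332 + (4 - √2*√7)*√85 = -332 + (4 - √14)*√85 = -332 + √85*(4 - √14)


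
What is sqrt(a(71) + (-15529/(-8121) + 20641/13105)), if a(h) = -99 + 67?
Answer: I*sqrt(322947679457015070)/106425705 ≈ 5.3397*I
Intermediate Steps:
a(h) = -32
sqrt(a(71) + (-15529/(-8121) + 20641/13105)) = sqrt(-32 + (-15529/(-8121) + 20641/13105)) = sqrt(-32 + (-15529*(-1/8121) + 20641*(1/13105))) = sqrt(-32 + (15529/8121 + 20641/13105)) = sqrt(-32 + 371133106/106425705) = sqrt(-3034489454/106425705) = I*sqrt(322947679457015070)/106425705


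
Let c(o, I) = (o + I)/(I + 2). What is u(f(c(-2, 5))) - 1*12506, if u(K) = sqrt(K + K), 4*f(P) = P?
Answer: -12506 + sqrt(42)/14 ≈ -12506.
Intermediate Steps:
c(o, I) = (I + o)/(2 + I)
f(P) = P/4
u(K) = sqrt(2)*sqrt(K) (u(K) = sqrt(2*K) = sqrt(2)*sqrt(K))
u(f(c(-2, 5))) - 1*12506 = sqrt(2)*sqrt(((5 - 2)/(2 + 5))/4) - 1*12506 = sqrt(2)*sqrt((3/7)/4) - 12506 = sqrt(2)*sqrt(((1/7)*3)/4) - 12506 = sqrt(2)*sqrt((1/4)*(3/7)) - 12506 = sqrt(2)*sqrt(3/28) - 12506 = sqrt(2)*(sqrt(21)/14) - 12506 = sqrt(42)/14 - 12506 = -12506 + sqrt(42)/14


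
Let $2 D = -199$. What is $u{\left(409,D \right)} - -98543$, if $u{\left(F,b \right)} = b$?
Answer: $\frac{196887}{2} \approx 98444.0$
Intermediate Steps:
$D = - \frac{199}{2}$ ($D = \frac{1}{2} \left(-199\right) = - \frac{199}{2} \approx -99.5$)
$u{\left(409,D \right)} - -98543 = - \frac{199}{2} - -98543 = - \frac{199}{2} + 98543 = \frac{196887}{2}$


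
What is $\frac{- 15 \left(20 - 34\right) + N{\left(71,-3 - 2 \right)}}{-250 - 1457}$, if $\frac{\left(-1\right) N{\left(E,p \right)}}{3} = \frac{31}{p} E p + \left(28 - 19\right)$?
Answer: $\frac{2140}{569} \approx 3.761$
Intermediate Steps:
$N{\left(E,p \right)} = -27 - 93 E$ ($N{\left(E,p \right)} = - 3 \left(\frac{31}{p} E p + \left(28 - 19\right)\right) = - 3 \left(\frac{31 E}{p} p + 9\right) = - 3 \left(31 E + 9\right) = - 3 \left(9 + 31 E\right) = -27 - 93 E$)
$\frac{- 15 \left(20 - 34\right) + N{\left(71,-3 - 2 \right)}}{-250 - 1457} = \frac{- 15 \left(20 - 34\right) - 6630}{-250 - 1457} = \frac{\left(-15\right) \left(-14\right) - 6630}{-1707} = \left(210 - 6630\right) \left(- \frac{1}{1707}\right) = \left(-6420\right) \left(- \frac{1}{1707}\right) = \frac{2140}{569}$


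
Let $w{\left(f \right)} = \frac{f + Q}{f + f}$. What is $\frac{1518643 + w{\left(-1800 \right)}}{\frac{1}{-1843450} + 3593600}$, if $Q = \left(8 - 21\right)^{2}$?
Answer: $\frac{201567115694539}{476972778239928} \approx 0.4226$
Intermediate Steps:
$Q = 169$ ($Q = \left(-13\right)^{2} = 169$)
$w{\left(f \right)} = \frac{169 + f}{2 f}$ ($w{\left(f \right)} = \frac{f + 169}{f + f} = \frac{169 + f}{2 f}$)
$\frac{1518643 + w{\left(-1800 \right)}}{\frac{1}{-1843450} + 3593600} = \frac{1518643 + \frac{169 - 1800}{2 \left(-1800\right)}}{\frac{1}{-1843450} + 3593600} = \frac{1518643 + \frac{1}{2} \left(- \frac{1}{1800}\right) \left(-1631\right)}{- \frac{1}{1843450} + 3593600} = \frac{1518643 + \frac{1631}{3600}}{\frac{6624621919999}{1843450}} = \frac{5467116431}{3600} \cdot \frac{1843450}{6624621919999} = \frac{201567115694539}{476972778239928}$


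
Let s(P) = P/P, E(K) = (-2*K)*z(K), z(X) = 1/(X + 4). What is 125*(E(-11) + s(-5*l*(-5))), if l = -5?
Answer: -1875/7 ≈ -267.86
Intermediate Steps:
z(X) = 1/(4 + X)
E(K) = -2*K/(4 + K) (E(K) = (-2*K)/(4 + K) = -2*K/(4 + K))
s(P) = 1
125*(E(-11) + s(-5*l*(-5))) = 125*(-2*(-11)/(4 - 11) + 1) = 125*(-2*(-11)/(-7) + 1) = 125*(-2*(-11)*(-⅐) + 1) = 125*(-22/7 + 1) = 125*(-15/7) = -1875/7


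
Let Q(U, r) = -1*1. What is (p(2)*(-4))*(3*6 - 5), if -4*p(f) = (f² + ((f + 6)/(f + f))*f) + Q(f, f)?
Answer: 91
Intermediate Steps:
Q(U, r) = -1
p(f) = -½ - f²/4 - f/8 (p(f) = -((f² + ((f + 6)/(f + f))*f) - 1)/4 = -((f² + ((6 + f)/((2*f)))*f) - 1)/4 = -((f² + ((6 + f)*(1/(2*f)))*f) - 1)/4 = -((f² + ((6 + f)/(2*f))*f) - 1)/4 = -((f² + (3 + f/2)) - 1)/4 = -((3 + f² + f/2) - 1)/4 = -(2 + f² + f/2)/4 = -½ - f²/4 - f/8)
(p(2)*(-4))*(3*6 - 5) = ((-½ - ¼*2² - ⅛*2)*(-4))*(3*6 - 5) = ((-½ - ¼*4 - ¼)*(-4))*(18 - 5) = ((-½ - 1 - ¼)*(-4))*13 = -7/4*(-4)*13 = 7*13 = 91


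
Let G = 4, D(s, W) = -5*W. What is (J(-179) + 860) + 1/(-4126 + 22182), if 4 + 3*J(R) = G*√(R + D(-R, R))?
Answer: 46512259/54168 + 8*√179/3 ≈ 894.34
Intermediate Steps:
J(R) = -4/3 + 8*√(-R)/3 (J(R) = -4/3 + (4*√(R - 5*R))/3 = -4/3 + (4*√(-4*R))/3 = -4/3 + (4*(2*√(-R)))/3 = -4/3 + (8*√(-R))/3 = -4/3 + 8*√(-R)/3)
(J(-179) + 860) + 1/(-4126 + 22182) = ((-4/3 + 8*√(-1*(-179))/3) + 860) + 1/(-4126 + 22182) = ((-4/3 + 8*√179/3) + 860) + 1/18056 = (2576/3 + 8*√179/3) + 1/18056 = 46512259/54168 + 8*√179/3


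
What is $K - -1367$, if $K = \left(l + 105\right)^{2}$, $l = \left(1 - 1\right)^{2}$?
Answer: $12392$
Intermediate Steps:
$l = 0$ ($l = 0^{2} = 0$)
$K = 11025$ ($K = \left(0 + 105\right)^{2} = 105^{2} = 11025$)
$K - -1367 = 11025 - -1367 = 11025 + 1367 = 12392$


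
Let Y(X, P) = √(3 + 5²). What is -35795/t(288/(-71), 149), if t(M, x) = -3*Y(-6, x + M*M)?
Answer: 35795*√7/42 ≈ 2254.9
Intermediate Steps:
Y(X, P) = 2*√7 (Y(X, P) = √(3 + 25) = √28 = 2*√7)
t(M, x) = -6*√7
-35795/t(288/(-71), 149) = -35795*(-√7/42) = -(-35795)*√7/42 = 35795*√7/42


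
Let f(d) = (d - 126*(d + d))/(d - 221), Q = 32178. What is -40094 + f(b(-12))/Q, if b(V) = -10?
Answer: -149011717801/3716559 ≈ -40094.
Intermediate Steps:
f(d) = -251*d/(-221 + d) (f(d) = (d - 252*d)/(-221 + d) = (-251*d)/(-221 + d) = -251*d/(-221 + d))
-40094 + f(b(-12))/Q = -40094 - 251*(-10)/(-221 - 10)/32178 = -40094 - 251*(-10)/(-231)*(1/32178) = -40094 - 251*(-10)*(-1/231)*(1/32178) = -40094 - 2510/231*1/32178 = -40094 - 1255/3716559 = -149011717801/3716559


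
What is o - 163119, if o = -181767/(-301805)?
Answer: -49229948028/301805 ≈ -1.6312e+5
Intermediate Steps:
o = 181767/301805 (o = -181767*(-1/301805) = 181767/301805 ≈ 0.60227)
o - 163119 = 181767/301805 - 163119 = -49229948028/301805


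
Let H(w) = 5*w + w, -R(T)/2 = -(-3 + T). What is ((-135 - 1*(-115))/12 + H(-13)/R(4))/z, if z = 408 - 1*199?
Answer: -122/627 ≈ -0.19458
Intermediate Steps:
R(T) = -6 + 2*T (R(T) = -(-2)*(-3 + T) = -2*(3 - T) = -6 + 2*T)
H(w) = 6*w
z = 209 (z = 408 - 199 = 209)
((-135 - 1*(-115))/12 + H(-13)/R(4))/z = ((-135 - 1*(-115))/12 + (6*(-13))/(-6 + 2*4))/209 = ((-135 + 115)*(1/12) - 78/(-6 + 8))*(1/209) = (-20*1/12 - 78/2)*(1/209) = (-5/3 - 78*½)*(1/209) = (-5/3 - 39)*(1/209) = -122/3*1/209 = -122/627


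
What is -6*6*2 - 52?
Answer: -124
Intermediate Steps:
-6*6*2 - 52 = -36*2 - 52 = -72 - 52 = -124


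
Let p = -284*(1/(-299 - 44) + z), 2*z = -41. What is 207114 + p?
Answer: 73037332/343 ≈ 2.1294e+5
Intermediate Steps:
z = -41/2 (z = (1/2)*(-41) = -41/2 ≈ -20.500)
p = 1997230/343 (p = -284*(1/(-299 - 44) - 41/2) = -284*(1/(-343) - 41/2) = -284*(-1/343 - 41/2) = -284*(-14065/686) = 1997230/343 ≈ 5822.8)
207114 + p = 207114 + 1997230/343 = 73037332/343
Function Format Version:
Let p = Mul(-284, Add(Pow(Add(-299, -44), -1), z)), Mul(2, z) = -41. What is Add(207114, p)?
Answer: Rational(73037332, 343) ≈ 2.1294e+5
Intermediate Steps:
z = Rational(-41, 2) (z = Mul(Rational(1, 2), -41) = Rational(-41, 2) ≈ -20.500)
p = Rational(1997230, 343) (p = Mul(-284, Add(Pow(Add(-299, -44), -1), Rational(-41, 2))) = Mul(-284, Add(Pow(-343, -1), Rational(-41, 2))) = Mul(-284, Add(Rational(-1, 343), Rational(-41, 2))) = Mul(-284, Rational(-14065, 686)) = Rational(1997230, 343) ≈ 5822.8)
Add(207114, p) = Add(207114, Rational(1997230, 343)) = Rational(73037332, 343)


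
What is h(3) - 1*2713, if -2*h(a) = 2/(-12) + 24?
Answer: -32699/12 ≈ -2724.9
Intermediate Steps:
h(a) = -143/12 (h(a) = -(2/(-12) + 24)/2 = -(2*(-1/12) + 24)/2 = -(-⅙ + 24)/2 = -½*143/6 = -143/12)
h(3) - 1*2713 = -143/12 - 1*2713 = -143/12 - 2713 = -32699/12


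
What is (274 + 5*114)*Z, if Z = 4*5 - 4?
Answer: 13504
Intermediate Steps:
Z = 16 (Z = 20 - 4 = 16)
(274 + 5*114)*Z = (274 + 5*114)*16 = (274 + 570)*16 = 844*16 = 13504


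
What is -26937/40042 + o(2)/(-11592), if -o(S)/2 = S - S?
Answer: -26937/40042 ≈ -0.67272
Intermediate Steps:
o(S) = 0 (o(S) = -2*(S - S) = -2*0 = 0)
-26937/40042 + o(2)/(-11592) = -26937/40042 + 0/(-11592) = -26937*1/40042 + 0*(-1/11592) = -26937/40042 + 0 = -26937/40042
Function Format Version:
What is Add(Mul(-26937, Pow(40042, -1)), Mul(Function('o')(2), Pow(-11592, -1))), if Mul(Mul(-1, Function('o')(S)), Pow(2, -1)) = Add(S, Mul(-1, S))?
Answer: Rational(-26937, 40042) ≈ -0.67272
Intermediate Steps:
Function('o')(S) = 0 (Function('o')(S) = Mul(-2, Add(S, Mul(-1, S))) = Mul(-2, 0) = 0)
Add(Mul(-26937, Pow(40042, -1)), Mul(Function('o')(2), Pow(-11592, -1))) = Add(Mul(-26937, Pow(40042, -1)), Mul(0, Pow(-11592, -1))) = Add(Mul(-26937, Rational(1, 40042)), Mul(0, Rational(-1, 11592))) = Add(Rational(-26937, 40042), 0) = Rational(-26937, 40042)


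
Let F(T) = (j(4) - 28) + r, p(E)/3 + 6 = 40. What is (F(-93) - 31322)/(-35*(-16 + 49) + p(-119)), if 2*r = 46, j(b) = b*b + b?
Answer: 31307/1053 ≈ 29.731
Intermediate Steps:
p(E) = 102 (p(E) = -18 + 3*40 = -18 + 120 = 102)
j(b) = b + b² (j(b) = b² + b = b + b²)
r = 23 (r = (½)*46 = 23)
F(T) = 15 (F(T) = (4*(1 + 4) - 28) + 23 = (4*5 - 28) + 23 = (20 - 28) + 23 = -8 + 23 = 15)
(F(-93) - 31322)/(-35*(-16 + 49) + p(-119)) = (15 - 31322)/(-35*(-16 + 49) + 102) = -31307/(-35*33 + 102) = -31307/(-1155 + 102) = -31307/(-1053) = -31307*(-1/1053) = 31307/1053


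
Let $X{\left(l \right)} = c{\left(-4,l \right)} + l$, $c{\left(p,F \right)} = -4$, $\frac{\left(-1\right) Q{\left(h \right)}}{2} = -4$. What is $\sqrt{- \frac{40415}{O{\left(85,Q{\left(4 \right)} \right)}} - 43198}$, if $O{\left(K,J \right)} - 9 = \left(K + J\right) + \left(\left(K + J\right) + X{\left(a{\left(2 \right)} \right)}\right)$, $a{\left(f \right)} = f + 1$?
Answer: $\frac{i \sqrt{1633640438}}{194} \approx 208.34 i$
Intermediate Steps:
$Q{\left(h \right)} = 8$ ($Q{\left(h \right)} = \left(-2\right) \left(-4\right) = 8$)
$a{\left(f \right)} = 1 + f$
$X{\left(l \right)} = -4 + l$
$O{\left(K,J \right)} = 8 + 2 J + 2 K$ ($O{\left(K,J \right)} = 9 + \left(\left(K + J\right) + \left(\left(K + J\right) + \left(-4 + \left(1 + 2\right)\right)\right)\right) = 9 + \left(\left(J + K\right) + \left(\left(J + K\right) + \left(-4 + 3\right)\right)\right) = 9 - \left(1 - 2 J - 2 K\right) = 9 + \left(\left(J + K\right) + \left(-1 + J + K\right)\right) = 9 + \left(-1 + 2 J + 2 K\right) = 8 + 2 J + 2 K$)
$\sqrt{- \frac{40415}{O{\left(85,Q{\left(4 \right)} \right)}} - 43198} = \sqrt{- \frac{40415}{8 + 2 \cdot 8 + 2 \cdot 85} - 43198} = \sqrt{- \frac{40415}{8 + 16 + 170} - 43198} = \sqrt{- \frac{40415}{194} - 43198} = \sqrt{- \frac{8420827}{194}} = \frac{i \sqrt{1633640438}}{194}$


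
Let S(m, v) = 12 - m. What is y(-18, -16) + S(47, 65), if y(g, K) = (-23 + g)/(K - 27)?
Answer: -1464/43 ≈ -34.047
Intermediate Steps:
y(g, K) = (-23 + g)/(-27 + K)
y(-18, -16) + S(47, 65) = (-23 - 18)/(-27 - 16) + (12 - 1*47) = -41/(-43) + (12 - 47) = -1/43*(-41) - 35 = 41/43 - 35 = -1464/43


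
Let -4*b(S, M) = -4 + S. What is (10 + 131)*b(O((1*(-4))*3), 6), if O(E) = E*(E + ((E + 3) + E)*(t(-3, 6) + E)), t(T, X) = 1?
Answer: 92778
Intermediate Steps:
O(E) = E*(E + (1 + E)*(3 + 2*E)) (O(E) = E*(E + ((E + 3) + E)*(1 + E)) = E*(E + ((3 + E) + E)*(1 + E)) = E*(E + (3 + 2*E)*(1 + E)) = E*(E + (1 + E)*(3 + 2*E)))
b(S, M) = 1 - S/4 (b(S, M) = -(-4 + S)/4 = 1 - S/4)
(10 + 131)*b(O((1*(-4))*3), 6) = (10 + 131)*(1 - (1*(-4))*3*(3 + 2*((1*(-4))*3)**2 + 6*((1*(-4))*3))/4) = 141*(1 - (-4*3)*(3 + 2*(-4*3)**2 + 6*(-4*3))/4) = 141*(1 - (-3)*(3 + 2*(-12)**2 + 6*(-12))) = 141*(1 - (-3)*(3 + 2*144 - 72)) = 141*(1 - (-3)*(3 + 288 - 72)) = 141*(1 - (-3)*219) = 141*(1 - 1/4*(-2628)) = 141*(1 + 657) = 141*658 = 92778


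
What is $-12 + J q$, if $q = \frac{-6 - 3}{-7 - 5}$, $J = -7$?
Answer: $- \frac{69}{4} \approx -17.25$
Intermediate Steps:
$q = \frac{3}{4}$ ($q = - \frac{9}{-12} = \left(-9\right) \left(- \frac{1}{12}\right) = \frac{3}{4} \approx 0.75$)
$-12 + J q = -12 - \frac{21}{4} = - \frac{69}{4}$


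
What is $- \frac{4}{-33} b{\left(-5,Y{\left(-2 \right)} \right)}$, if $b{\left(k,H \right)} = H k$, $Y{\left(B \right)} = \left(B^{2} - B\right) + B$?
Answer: $- \frac{80}{33} \approx -2.4242$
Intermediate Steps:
$Y{\left(B \right)} = B^{2}$
$- \frac{4}{-33} b{\left(-5,Y{\left(-2 \right)} \right)} = - \frac{4}{-33} \left(-2\right)^{2} \left(-5\right) = \left(-4\right) \left(- \frac{1}{33}\right) 4 \left(-5\right) = \frac{4}{33} \left(-20\right) = - \frac{80}{33}$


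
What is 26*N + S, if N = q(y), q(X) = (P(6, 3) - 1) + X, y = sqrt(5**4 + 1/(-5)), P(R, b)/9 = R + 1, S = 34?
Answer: 1646 + 52*sqrt(3905)/5 ≈ 2295.9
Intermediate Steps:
P(R, b) = 9 + 9*R (P(R, b) = 9*(R + 1) = 9*(1 + R) = 9 + 9*R)
y = 2*sqrt(3905)/5 (y = sqrt(625 + 1*(-1/5)) = sqrt(625 - 1/5) = sqrt(3124/5) = 2*sqrt(3905)/5 ≈ 24.996)
q(X) = 62 + X (q(X) = ((9 + 9*6) - 1) + X = ((9 + 54) - 1) + X = (63 - 1) + X = 62 + X)
N = 62 + 2*sqrt(3905)/5 ≈ 86.996
26*N + S = 26*(62 + 2*sqrt(3905)/5) + 34 = (1612 + 52*sqrt(3905)/5) + 34 = 1646 + 52*sqrt(3905)/5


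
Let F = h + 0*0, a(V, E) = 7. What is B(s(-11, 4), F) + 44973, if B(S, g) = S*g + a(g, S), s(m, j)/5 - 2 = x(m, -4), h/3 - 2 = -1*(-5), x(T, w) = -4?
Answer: 44770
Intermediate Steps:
h = 21 (h = 6 + 3*(-1*(-5)) = 6 + 3*5 = 6 + 15 = 21)
s(m, j) = -10 (s(m, j) = 10 + 5*(-4) = 10 - 20 = -10)
F = 21 (F = 21 + 0*0 = 21 + 0 = 21)
B(S, g) = 7 + S*g (B(S, g) = S*g + 7 = 7 + S*g)
B(s(-11, 4), F) + 44973 = (7 - 10*21) + 44973 = (7 - 210) + 44973 = -203 + 44973 = 44770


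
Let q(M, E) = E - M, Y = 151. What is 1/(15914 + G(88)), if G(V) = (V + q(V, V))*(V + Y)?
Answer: 1/36946 ≈ 2.7067e-5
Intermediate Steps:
G(V) = V*(151 + V) (G(V) = (V + (V - V))*(V + 151) = (V + 0)*(151 + V) = V*(151 + V))
1/(15914 + G(88)) = 1/(15914 + 88*(151 + 88)) = 1/(15914 + 88*239) = 1/(15914 + 21032) = 1/36946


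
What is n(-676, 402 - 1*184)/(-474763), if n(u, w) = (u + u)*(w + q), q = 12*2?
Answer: 327184/474763 ≈ 0.68915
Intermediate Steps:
q = 24
n(u, w) = 2*u*(24 + w) (n(u, w) = (u + u)*(w + 24) = (2*u)*(24 + w) = 2*u*(24 + w))
n(-676, 402 - 1*184)/(-474763) = (2*(-676)*(24 + (402 - 1*184)))/(-474763) = (2*(-676)*(24 + (402 - 184)))*(-1/474763) = (2*(-676)*(24 + 218))*(-1/474763) = (2*(-676)*242)*(-1/474763) = -327184*(-1/474763) = 327184/474763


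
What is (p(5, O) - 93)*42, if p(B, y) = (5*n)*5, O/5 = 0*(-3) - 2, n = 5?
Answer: 1344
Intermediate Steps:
O = -10 (O = 5*(0*(-3) - 2) = 5*(0 - 2) = 5*(-2) = -10)
p(B, y) = 125 (p(B, y) = (5*5)*5 = 25*5 = 125)
(p(5, O) - 93)*42 = (125 - 93)*42 = 32*42 = 1344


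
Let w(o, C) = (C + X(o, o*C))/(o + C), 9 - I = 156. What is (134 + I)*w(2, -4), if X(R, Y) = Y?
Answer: -78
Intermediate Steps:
I = -147 (I = 9 - 1*156 = 9 - 156 = -147)
w(o, C) = (C + C*o)/(C + o) (w(o, C) = (C + o*C)/(o + C) = (C + C*o)/(C + o))
(134 + I)*w(2, -4) = (134 - 147)*(-4*(1 + 2)/(-4 + 2)) = -(-52)*3/(-2) = -(-52)*(-1)*3/2 = -13*6 = -78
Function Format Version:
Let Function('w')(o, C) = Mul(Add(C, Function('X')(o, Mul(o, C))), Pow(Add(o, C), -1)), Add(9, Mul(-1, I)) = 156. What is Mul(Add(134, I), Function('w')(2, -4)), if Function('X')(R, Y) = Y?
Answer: -78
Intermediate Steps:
I = -147 (I = Add(9, Mul(-1, 156)) = Add(9, -156) = -147)
Function('w')(o, C) = Mul(Pow(Add(C, o), -1), Add(C, Mul(C, o))) (Function('w')(o, C) = Mul(Add(C, Mul(o, C)), Pow(Add(o, C), -1)) = Mul(Add(C, Mul(C, o)), Pow(Add(C, o), -1)) = Mul(Pow(Add(C, o), -1), Add(C, Mul(C, o))))
Mul(Add(134, I), Function('w')(2, -4)) = Mul(Add(134, -147), Mul(-4, Pow(Add(-4, 2), -1), Add(1, 2))) = Mul(-13, Mul(-4, Pow(-2, -1), 3)) = Mul(-13, Mul(-4, Rational(-1, 2), 3)) = Mul(-13, 6) = -78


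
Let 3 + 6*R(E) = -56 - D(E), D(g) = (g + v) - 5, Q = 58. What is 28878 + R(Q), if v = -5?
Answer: 173161/6 ≈ 28860.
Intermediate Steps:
D(g) = -10 + g (D(g) = (g - 5) - 5 = (-5 + g) - 5 = -10 + g)
R(E) = -49/6 - E/6 (R(E) = -½ + (-56 - (-10 + E))/6 = -½ + (-56 + (10 - E))/6 = -½ + (-46 - E)/6 = -½ + (-23/3 - E/6) = -49/6 - E/6)
28878 + R(Q) = 28878 + (-49/6 - ⅙*58) = 28878 + (-49/6 - 29/3) = 28878 - 107/6 = 173161/6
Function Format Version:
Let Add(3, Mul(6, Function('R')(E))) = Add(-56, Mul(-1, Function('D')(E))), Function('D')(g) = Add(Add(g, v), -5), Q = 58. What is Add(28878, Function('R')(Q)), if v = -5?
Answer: Rational(173161, 6) ≈ 28860.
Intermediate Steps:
Function('D')(g) = Add(-10, g) (Function('D')(g) = Add(Add(g, -5), -5) = Add(Add(-5, g), -5) = Add(-10, g))
Function('R')(E) = Add(Rational(-49, 6), Mul(Rational(-1, 6), E)) (Function('R')(E) = Add(Rational(-1, 2), Mul(Rational(1, 6), Add(-56, Mul(-1, Add(-10, E))))) = Add(Rational(-1, 2), Mul(Rational(1, 6), Add(-56, Add(10, Mul(-1, E))))) = Add(Rational(-1, 2), Mul(Rational(1, 6), Add(-46, Mul(-1, E)))) = Add(Rational(-1, 2), Add(Rational(-23, 3), Mul(Rational(-1, 6), E))) = Add(Rational(-49, 6), Mul(Rational(-1, 6), E)))
Add(28878, Function('R')(Q)) = Add(28878, Add(Rational(-49, 6), Mul(Rational(-1, 6), 58))) = Add(28878, Add(Rational(-49, 6), Rational(-29, 3))) = Add(28878, Rational(-107, 6)) = Rational(173161, 6)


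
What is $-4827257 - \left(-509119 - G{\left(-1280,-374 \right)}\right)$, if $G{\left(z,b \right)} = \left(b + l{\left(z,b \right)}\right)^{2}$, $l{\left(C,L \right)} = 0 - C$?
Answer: $-3497302$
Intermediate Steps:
$l{\left(C,L \right)} = - C$
$G{\left(z,b \right)} = \left(b - z\right)^{2}$
$-4827257 - \left(-509119 - G{\left(-1280,-374 \right)}\right) = -4827257 - \left(-509119 - \left(-374 - -1280\right)^{2}\right) = -4827257 - \left(-509119 - \left(-374 + 1280\right)^{2}\right) = -4827257 - \left(-509119 - 906^{2}\right) = -4827257 - \left(-509119 - 820836\right) = -4827257 - -1329955 = -4827257 + 1329955 = -3497302$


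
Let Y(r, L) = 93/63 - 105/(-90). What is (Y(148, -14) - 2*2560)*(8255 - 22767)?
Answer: 519841608/7 ≈ 7.4263e+7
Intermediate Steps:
Y(r, L) = 37/14 (Y(r, L) = 93*(1/63) - 105*(-1/90) = 31/21 + 7/6 = 37/14)
(Y(148, -14) - 2*2560)*(8255 - 22767) = (37/14 - 2*2560)*(8255 - 22767) = (37/14 - 5120)*(-14512) = -71643/14*(-14512) = 519841608/7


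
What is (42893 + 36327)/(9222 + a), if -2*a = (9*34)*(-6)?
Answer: 3961/507 ≈ 7.8126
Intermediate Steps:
a = 918 (a = -9*34*(-6)/2 = -153*(-6) = -1/2*(-1836) = 918)
(42893 + 36327)/(9222 + a) = (42893 + 36327)/(9222 + 918) = 79220/10140 = 79220*(1/10140) = 3961/507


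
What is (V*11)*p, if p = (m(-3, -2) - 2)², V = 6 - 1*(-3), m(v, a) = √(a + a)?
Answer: -792*I ≈ -792.0*I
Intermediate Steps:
m(v, a) = √2*√a (m(v, a) = √(2*a) = √2*√a)
V = 9 (V = 6 + 3 = 9)
p = (-2 + 2*I)² (p = (√2*√(-2) - 2)² = (√2*(I*√2) - 2)² = (2*I - 2)² = (-2 + 2*I)² ≈ -8.0*I)
(V*11)*p = (9*11)*(-8*I) = 99*(-8*I) = -792*I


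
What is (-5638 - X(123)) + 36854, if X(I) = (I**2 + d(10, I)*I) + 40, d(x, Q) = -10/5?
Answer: 16293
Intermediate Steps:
d(x, Q) = -2 (d(x, Q) = -10*1/5 = -2)
X(I) = 40 + I**2 - 2*I (X(I) = (I**2 - 2*I) + 40 = 40 + I**2 - 2*I)
(-5638 - X(123)) + 36854 = (-5638 - (40 + 123**2 - 2*123)) + 36854 = (-5638 - (40 + 15129 - 246)) + 36854 = (-5638 - 1*14923) + 36854 = (-5638 - 14923) + 36854 = -20561 + 36854 = 16293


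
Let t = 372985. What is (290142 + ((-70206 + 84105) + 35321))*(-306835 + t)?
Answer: 22448796300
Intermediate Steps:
(290142 + ((-70206 + 84105) + 35321))*(-306835 + t) = (290142 + ((-70206 + 84105) + 35321))*(-306835 + 372985) = (290142 + (13899 + 35321))*66150 = (290142 + 49220)*66150 = 339362*66150 = 22448796300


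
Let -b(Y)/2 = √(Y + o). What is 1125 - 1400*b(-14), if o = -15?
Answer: 1125 + 2800*I*√29 ≈ 1125.0 + 15078.0*I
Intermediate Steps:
b(Y) = -2*√(-15 + Y) (b(Y) = -2*√(Y - 15) = -2*√(-15 + Y))
1125 - 1400*b(-14) = 1125 - (-2800)*√(-15 - 14) = 1125 - (-2800)*√(-29) = 1125 - (-2800)*I*√29 = 1125 + 2800*I*√29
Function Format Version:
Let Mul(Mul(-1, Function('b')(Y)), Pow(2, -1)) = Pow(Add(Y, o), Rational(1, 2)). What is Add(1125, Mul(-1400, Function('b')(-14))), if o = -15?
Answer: Add(1125, Mul(2800, I, Pow(29, Rational(1, 2)))) ≈ Add(1125.0, Mul(15078., I))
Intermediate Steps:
Function('b')(Y) = Mul(-2, Pow(Add(-15, Y), Rational(1, 2))) (Function('b')(Y) = Mul(-2, Pow(Add(Y, -15), Rational(1, 2))) = Mul(-2, Pow(Add(-15, Y), Rational(1, 2))))
Add(1125, Mul(-1400, Function('b')(-14))) = Add(1125, Mul(-1400, Mul(-2, Pow(Add(-15, -14), Rational(1, 2))))) = Add(1125, Mul(-1400, Mul(-2, Pow(-29, Rational(1, 2))))) = Add(1125, Mul(-1400, Mul(-2, Mul(I, Pow(29, Rational(1, 2)))))) = Add(1125, Mul(-1400, Mul(-2, I, Pow(29, Rational(1, 2))))) = Add(1125, Mul(2800, I, Pow(29, Rational(1, 2))))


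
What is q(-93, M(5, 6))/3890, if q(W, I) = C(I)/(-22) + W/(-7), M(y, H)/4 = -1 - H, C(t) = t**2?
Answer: -1721/299530 ≈ -0.0057457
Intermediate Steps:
M(y, H) = -4 - 4*H (M(y, H) = 4*(-1 - H) = -4 - 4*H)
q(W, I) = -W/7 - I**2/22 (q(W, I) = I**2/(-22) + W/(-7) = I**2*(-1/22) + W*(-1/7) = -I**2/22 - W/7 = -W/7 - I**2/22)
q(-93, M(5, 6))/3890 = (-1/7*(-93) - (-4 - 4*6)**2/22)/3890 = (93/7 - (-4 - 24)**2/22)*(1/3890) = (93/7 - 1/22*(-28)**2)*(1/3890) = (93/7 - 1/22*784)*(1/3890) = (93/7 - 392/11)*(1/3890) = -1721/77*1/3890 = -1721/299530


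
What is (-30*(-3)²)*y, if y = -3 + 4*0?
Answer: 810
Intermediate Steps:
y = -3 (y = -3 + 0 = -3)
(-30*(-3)²)*y = -30*(-3)²*(-3) = -30*9*(-3) = -270*(-3) = 810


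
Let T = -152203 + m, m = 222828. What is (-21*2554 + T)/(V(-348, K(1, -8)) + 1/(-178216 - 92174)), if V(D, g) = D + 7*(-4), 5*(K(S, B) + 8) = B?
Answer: -4594196490/101666641 ≈ -45.189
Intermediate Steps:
K(S, B) = -8 + B/5
V(D, g) = -28 + D (V(D, g) = D - 28 = -28 + D)
T = 70625 (T = -152203 + 222828 = 70625)
(-21*2554 + T)/(V(-348, K(1, -8)) + 1/(-178216 - 92174)) = (-21*2554 + 70625)/((-28 - 348) + 1/(-178216 - 92174)) = (-53634 + 70625)/(-376 + 1/(-270390)) = 16991/(-376 - 1/270390) = 16991/(-101666641/270390) = 16991*(-270390/101666641) = -4594196490/101666641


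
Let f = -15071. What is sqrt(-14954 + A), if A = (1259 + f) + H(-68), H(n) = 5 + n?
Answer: I*sqrt(28829) ≈ 169.79*I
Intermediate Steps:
A = -13875 (A = (1259 - 15071) + (5 - 68) = -13812 - 63 = -13875)
sqrt(-14954 + A) = sqrt(-14954 - 13875) = sqrt(-28829) = I*sqrt(28829)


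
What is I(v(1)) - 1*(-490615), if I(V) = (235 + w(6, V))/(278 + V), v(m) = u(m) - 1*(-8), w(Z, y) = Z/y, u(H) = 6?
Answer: 250704677/511 ≈ 4.9062e+5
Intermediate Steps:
v(m) = 14 (v(m) = 6 - 1*(-8) = 6 + 8 = 14)
I(V) = (235 + 6/V)/(278 + V)
I(v(1)) - 1*(-490615) = (6 + 235*14)/(14*(278 + 14)) - 1*(-490615) = (1/14)*(6 + 3290)/292 + 490615 = (1/14)*(1/292)*3296 + 490615 = 412/511 + 490615 = 250704677/511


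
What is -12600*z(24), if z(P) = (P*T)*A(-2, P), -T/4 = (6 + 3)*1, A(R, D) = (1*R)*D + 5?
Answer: -468115200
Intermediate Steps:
A(R, D) = 5 + D*R (A(R, D) = R*D + 5 = D*R + 5 = 5 + D*R)
T = -36 (T = -4*(6 + 3) = -36 ≈ -36.000)
z(P) = -36*P*(5 - 2*P) (z(P) = (P*(-36))*(5 + P*(-2)) = (-36*P)*(5 - 2*P) = -36*P*(5 - 2*P))
-12600*z(24) = -453600*24*(-5 + 2*24) = -453600*24*(-5 + 48) = -453600*24*43 = -12600*37152 = -468115200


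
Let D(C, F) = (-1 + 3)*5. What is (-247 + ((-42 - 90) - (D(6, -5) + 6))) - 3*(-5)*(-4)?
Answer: -455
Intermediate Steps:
D(C, F) = 10 (D(C, F) = 2*5 = 10)
(-247 + ((-42 - 90) - (D(6, -5) + 6))) - 3*(-5)*(-4) = (-247 + ((-42 - 90) - (10 + 6))) - 3*(-5)*(-4) = (-247 + (-132 - 1*16)) + 15*(-4) = (-247 + (-132 - 16)) - 60 = (-247 - 148) - 60 = -395 - 60 = -455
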